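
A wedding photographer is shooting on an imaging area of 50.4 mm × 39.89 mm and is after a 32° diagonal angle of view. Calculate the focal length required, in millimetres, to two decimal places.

112.08 mm

Sensor diagonal = √(50.4² + 39.89²) = √4131.3721 ≈ 64.2758 mm.
From α = 2·arctan(d/2f) we get f = d / (2·tan(α/2)).
With d = 64.2758 mm and α/2 = 16°, tan(α/2) ≈ 0.28675, so f ≈ 64.2758 / 0.57349 ≈ 112.0781 mm.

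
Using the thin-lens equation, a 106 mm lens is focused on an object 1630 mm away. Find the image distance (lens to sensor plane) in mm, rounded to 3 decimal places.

113.373 mm

1/dᵢ = 1/f − 1/dₒ = 1/106 − 1/1630 = 0.0088205 mm⁻¹.
dᵢ = 1/0.0088205 ≈ 113.3727 mm.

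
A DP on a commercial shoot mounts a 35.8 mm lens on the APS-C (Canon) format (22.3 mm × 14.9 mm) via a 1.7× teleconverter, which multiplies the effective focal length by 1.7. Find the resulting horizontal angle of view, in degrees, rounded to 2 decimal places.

20.76°

Effective focal length f = 35.8 × 1.7 = 60.86 mm.
α = 2·arctan(22.3 / (2 × 60.86)) = 2·arctan(0.18321) ≈ 20.7637°.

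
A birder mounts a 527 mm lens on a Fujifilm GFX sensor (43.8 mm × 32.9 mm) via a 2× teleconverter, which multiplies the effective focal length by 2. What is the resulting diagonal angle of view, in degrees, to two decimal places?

2.98°

Effective focal length f = 527 × 2 = 1054 mm.
Sensor diagonal = √(43.8² + 32.9²) = √3000.8500 ≈ 54.7800 mm.
α = 2·arctan(54.780 / (2 × 1054)) = 2·arctan(0.02599) ≈ 2.9772°.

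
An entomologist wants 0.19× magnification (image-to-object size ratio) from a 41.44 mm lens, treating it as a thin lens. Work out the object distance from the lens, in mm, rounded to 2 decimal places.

With m = dᵢ/dₒ and 1/f = 1/dₒ + 1/dᵢ, substituting dᵢ = m·dₒ gives 1/f = (1 + 1/m)/dₒ, hence dₒ = f·(1 + 1/m).
dₒ = 41.44 × (1 + 1/0.19) = 41.44 × 6.26316 ≈ 259.545 mm.

259.55 mm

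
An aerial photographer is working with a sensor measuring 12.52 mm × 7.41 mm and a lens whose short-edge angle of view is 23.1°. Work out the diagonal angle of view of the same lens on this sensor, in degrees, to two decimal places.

43.72°

From the short-edge AOV: f = 7.41 / (2·tan(11.55°)) = 7.41 / 0.40872 ≈ 18.1297 mm.
Sensor diagonal = √(12.52² + 7.41²) = √211.6585 ≈ 14.5485 mm.
Diagonal AOV = 2·arctan(14.5485 / (2 × 18.1297)) = 2·arctan(0.40123) ≈ 43.7247°.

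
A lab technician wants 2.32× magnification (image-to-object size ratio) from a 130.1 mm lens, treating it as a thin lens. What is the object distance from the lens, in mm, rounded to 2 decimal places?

With m = dᵢ/dₒ and 1/f = 1/dₒ + 1/dᵢ, substituting dᵢ = m·dₒ gives 1/f = (1 + 1/m)/dₒ, hence dₒ = f·(1 + 1/m).
dₒ = 130.1 × (1 + 1/2.32) = 130.1 × 1.43103 ≈ 186.178 mm.

186.18 mm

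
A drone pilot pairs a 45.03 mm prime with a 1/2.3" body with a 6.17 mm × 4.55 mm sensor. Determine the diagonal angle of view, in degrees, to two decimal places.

9.73°

Sensor diagonal = √(6.17² + 4.55²) = √58.7714 ≈ 7.6663 mm.
Angle of view α = 2·arctan(d/2f) with d = 7.6663 mm and f = 45.03 mm.
d/2f = 0.08512; arctan(0.08512) ≈ 4.8655°, so α ≈ 9.7310°.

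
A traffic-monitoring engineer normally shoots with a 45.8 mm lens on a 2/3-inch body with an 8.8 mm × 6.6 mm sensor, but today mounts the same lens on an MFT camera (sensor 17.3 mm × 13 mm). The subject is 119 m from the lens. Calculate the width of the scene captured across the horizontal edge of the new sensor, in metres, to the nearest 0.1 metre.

The focal length stays 45.8 mm; the relevant sensor dimension is now w = 17.3 mm. Object distance dₒ = 119 m = 119000 mm.
Thin-lens field width W = w·(dₒ − f)/f = 17.3 × (119000 − 45.8)/45.8 ≈ 44932.482 mm = 44.9325 m.

44.9 m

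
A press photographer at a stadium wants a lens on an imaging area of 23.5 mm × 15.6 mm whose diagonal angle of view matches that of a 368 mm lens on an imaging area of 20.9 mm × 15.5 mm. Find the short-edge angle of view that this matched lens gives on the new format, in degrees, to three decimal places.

2.240°

Sensor diagonal = √(20.9² + 15.5²) = √677.0600 ≈ 26.0204 mm.
Sensor diagonal = √(23.5² + 15.6²) = √795.6100 ≈ 28.2066 mm.
Equal diagonal AOV ⇒ f₂ = f₁ · 28.2066/26.0204 = 368 × 1.08402 ≈ 398.9187 mm.
Short-edge AOV on the new format = 2·arctan(15.6 / (2 × 398.9187)) = 2·arctan(0.01955) ≈ 2.2403°.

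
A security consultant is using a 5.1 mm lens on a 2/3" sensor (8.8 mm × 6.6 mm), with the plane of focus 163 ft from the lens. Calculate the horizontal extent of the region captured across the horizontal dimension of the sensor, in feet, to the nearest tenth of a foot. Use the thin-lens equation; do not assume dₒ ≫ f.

dₒ: 163 ft × 304.8 mm/ft = 49682.40 mm.
Similar triangles through the lens centre give W/dₒ = w/dᵢ; with 1/f = 1/dₒ + 1/dᵢ this gives W = w·(dₒ − f)/f.
W = 8.8 mm × (49682.4 − 5.1) / 5.1 = 8.8 × 9740.6467 ≈ 85717.691 mm = 85717.691/304.8 ft = 281.226 ft.

281.2 ft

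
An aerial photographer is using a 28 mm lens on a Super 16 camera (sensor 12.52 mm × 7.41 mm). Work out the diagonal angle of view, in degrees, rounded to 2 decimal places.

29.13°

Sensor diagonal = √(12.52² + 7.41²) = √211.6585 ≈ 14.5485 mm.
Angle of view α = 2·arctan(d/2f) with d = 14.5485 mm and f = 28 mm.
d/2f = 0.25979; arctan(0.25979) ≈ 14.5632°, so α ≈ 29.1264°.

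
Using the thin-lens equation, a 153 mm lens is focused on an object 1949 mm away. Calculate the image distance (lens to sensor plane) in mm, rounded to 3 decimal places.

166.034 mm

1/dᵢ = 1/f − 1/dₒ = 1/153 − 1/1949 = 0.0060229 mm⁻¹.
dᵢ = 1/0.0060229 ≈ 166.0340 mm.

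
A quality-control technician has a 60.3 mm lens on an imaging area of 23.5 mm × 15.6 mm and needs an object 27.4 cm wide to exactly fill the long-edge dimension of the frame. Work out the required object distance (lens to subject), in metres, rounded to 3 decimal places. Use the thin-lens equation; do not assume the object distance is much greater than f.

W: 27.4 cm = 274 mm.
Magnification m = w/W = dᵢ/dₒ; combined with 1/f = 1/dₒ + 1/dᵢ this gives dₒ = f·(1 + W/w).
dₒ = 60.3 mm × (1 + 274/23.5) = 60.3 × 12.6596 ≈ 763.372 mm = 0.763372 m.

0.763 m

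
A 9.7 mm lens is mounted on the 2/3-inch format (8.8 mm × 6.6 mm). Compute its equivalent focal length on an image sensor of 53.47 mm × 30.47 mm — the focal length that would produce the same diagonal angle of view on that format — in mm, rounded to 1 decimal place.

54.3 mm

Sensor diagonal = √(8.8² + 6.6²) = √121.0000 ≈ 11.0000 mm.
Sensor diagonal = √(53.47² + 30.47²) = √3787.4618 ≈ 61.5424 mm.
Equal angle of view means equal diagonal/f ratio, so f₂ = f₁ · (diagonal₂/diagonal₁) = 9.7 × 61.5424/11.0000.
f₂ = 9.7 × 5.59476 ≈ 54.269 mm.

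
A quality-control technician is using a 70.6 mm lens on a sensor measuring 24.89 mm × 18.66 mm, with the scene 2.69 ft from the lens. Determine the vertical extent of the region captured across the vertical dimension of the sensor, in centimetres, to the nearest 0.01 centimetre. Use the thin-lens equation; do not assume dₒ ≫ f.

19.80 cm

dₒ: 2.69 ft × 304.8 mm/ft = 819.91 mm.
Similar triangles through the lens centre give W/dₒ = h/dᵢ; with 1/f = 1/dₒ + 1/dᵢ this gives W = h·(dₒ − f)/f.
W = 18.66 mm × (819.912 − 70.6) / 70.6 = 18.66 × 10.6135 ≈ 198.048 mm = 19.8048 cm.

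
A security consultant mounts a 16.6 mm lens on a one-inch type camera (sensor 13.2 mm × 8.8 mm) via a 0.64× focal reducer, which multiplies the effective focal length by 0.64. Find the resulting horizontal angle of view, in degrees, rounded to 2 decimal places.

63.70°

Effective focal length f = 16.6 × 0.64 = 10.624 mm.
α = 2·arctan(13.2 / (2 × 10.624)) = 2·arctan(0.62123) ≈ 63.7000°.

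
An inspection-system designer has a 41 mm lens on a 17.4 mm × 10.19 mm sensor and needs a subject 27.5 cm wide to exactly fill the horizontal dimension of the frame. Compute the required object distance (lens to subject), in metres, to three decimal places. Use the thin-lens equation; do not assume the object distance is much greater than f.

0.689 m

W: 27.5 cm = 275 mm.
Magnification m = w/W = dᵢ/dₒ; combined with 1/f = 1/dₒ + 1/dᵢ this gives dₒ = f·(1 + W/w).
dₒ = 41 mm × (1 + 275/17.4) = 41 × 16.8046 ≈ 688.989 mm = 0.688989 m.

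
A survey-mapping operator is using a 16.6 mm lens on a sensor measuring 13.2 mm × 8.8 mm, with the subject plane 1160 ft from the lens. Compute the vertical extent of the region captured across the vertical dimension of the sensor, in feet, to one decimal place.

dₒ: 1160 ft × 304.8 mm/ft = 353567.99 mm.
Similar triangles through the lens centre give W/dₒ = h/dᵢ; with 1/f = 1/dₒ + 1/dᵢ this gives W = h·(dₒ − f)/f.
W = 8.8 mm × (353568 − 16.6) / 16.6 = 8.8 × 21298.2764 ≈ 187424.833 mm = 187424.833/304.8 ft = 614.911 ft.

614.9 ft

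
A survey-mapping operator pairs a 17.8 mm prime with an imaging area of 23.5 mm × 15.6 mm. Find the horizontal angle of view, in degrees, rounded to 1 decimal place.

Angle of view α = 2·arctan(w/2f) with w = 23.5 mm and f = 17.8 mm.
w/2f = 0.66011; arctan(0.66011) ≈ 33.4293°, so α ≈ 66.8586°.

66.9°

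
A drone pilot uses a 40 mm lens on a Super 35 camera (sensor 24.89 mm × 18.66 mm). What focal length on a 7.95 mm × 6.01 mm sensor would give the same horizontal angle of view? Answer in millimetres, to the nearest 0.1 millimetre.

12.8 mm

Equal angle of view means equal width/f ratio, so f₂ = f₁ · (width₂/width₁) = 40 × 7.95/24.89.
f₂ = 40 × 0.31941 ≈ 12.776 mm.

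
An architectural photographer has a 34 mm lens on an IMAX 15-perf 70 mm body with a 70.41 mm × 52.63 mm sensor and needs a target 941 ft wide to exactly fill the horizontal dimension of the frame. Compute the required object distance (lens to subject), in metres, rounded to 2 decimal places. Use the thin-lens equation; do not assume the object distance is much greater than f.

W: 941 ft × 304.8 mm/ft = 286816.79 mm.
Magnification m = w/W = dᵢ/dₒ; combined with 1/f = 1/dₒ + 1/dᵢ this gives dₒ = f·(1 + W/w).
dₒ = 34 mm × (1 + 286817/70.41) = 34 × 4074.5235 ≈ 138533.800 mm = 138.534 m.

138.53 m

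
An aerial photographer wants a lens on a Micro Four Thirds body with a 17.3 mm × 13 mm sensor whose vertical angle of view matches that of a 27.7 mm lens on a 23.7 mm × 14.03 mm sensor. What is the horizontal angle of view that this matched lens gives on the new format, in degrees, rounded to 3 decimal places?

Equal vertical AOV ⇒ f₂ = f₁ · 13/14.03 = 27.7 × 0.92659 ≈ 25.6664 mm.
Horizontal AOV on the new format = 2·arctan(17.3 / (2 × 25.6664)) = 2·arctan(0.33702) ≈ 37.2493°.

37.249°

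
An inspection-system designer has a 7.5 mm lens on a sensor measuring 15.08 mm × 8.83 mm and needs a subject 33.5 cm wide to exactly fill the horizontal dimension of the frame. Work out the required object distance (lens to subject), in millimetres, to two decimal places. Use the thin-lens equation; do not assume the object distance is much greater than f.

W: 33.5 cm = 335 mm.
Magnification m = w/W = dᵢ/dₒ; combined with 1/f = 1/dₒ + 1/dᵢ this gives dₒ = f·(1 + W/w).
dₒ = 7.5 mm × (1 + 335/15.08) = 7.5 × 23.2149 ≈ 174.111 mm.

174.11 mm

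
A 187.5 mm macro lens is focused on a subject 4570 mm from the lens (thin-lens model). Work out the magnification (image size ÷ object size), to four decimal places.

0.0428×

Thin lens: 1/f = 1/dₒ + 1/dᵢ → 1/dᵢ = 1/187.5 − 1/4570 = 0.0051145 mm⁻¹, so dᵢ ≈ 195.5220 mm.
Magnification m = dᵢ/dₒ = 195.5220/4570 ≈ 0.04278.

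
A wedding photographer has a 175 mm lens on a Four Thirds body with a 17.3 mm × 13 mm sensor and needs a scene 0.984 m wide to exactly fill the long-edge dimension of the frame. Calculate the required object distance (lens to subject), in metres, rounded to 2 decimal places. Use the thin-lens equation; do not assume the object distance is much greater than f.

10.13 m

W: 0.984 m = 984 mm.
Magnification m = w/W = dᵢ/dₒ; combined with 1/f = 1/dₒ + 1/dᵢ this gives dₒ = f·(1 + W/w).
dₒ = 175 mm × (1 + 984/17.3) = 175 × 57.8786 ≈ 10128.757 mm = 10.1288 m.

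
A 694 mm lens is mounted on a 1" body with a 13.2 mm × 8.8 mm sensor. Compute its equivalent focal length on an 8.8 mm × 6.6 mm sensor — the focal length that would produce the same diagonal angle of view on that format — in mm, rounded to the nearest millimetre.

481 mm

Sensor diagonal = √(13.2² + 8.8²) = √251.6800 ≈ 15.8644 mm.
Sensor diagonal = √(8.8² + 6.6²) = √121.0000 ≈ 11.0000 mm.
Equal angle of view means equal diagonal/f ratio, so f₂ = f₁ · (diagonal₂/diagonal₁) = 694 × 11.0000/15.8644.
f₂ = 694 × 0.69338 ≈ 481.202 mm.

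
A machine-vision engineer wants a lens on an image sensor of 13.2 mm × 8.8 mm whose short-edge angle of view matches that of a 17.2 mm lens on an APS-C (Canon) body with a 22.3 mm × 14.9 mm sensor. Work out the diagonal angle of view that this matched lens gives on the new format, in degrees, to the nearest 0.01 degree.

75.97°

Equal short-edge AOV ⇒ f₂ = f₁ · 8.8/14.9 = 17.2 × 0.59060 ≈ 10.1584 mm.
Sensor diagonal = √(13.2² + 8.8²) = √251.6800 ≈ 15.8644 mm.
Diagonal AOV on the new format = 2·arctan(15.8644 / (2 × 10.1584)) = 2·arctan(0.78085) ≈ 75.9692°.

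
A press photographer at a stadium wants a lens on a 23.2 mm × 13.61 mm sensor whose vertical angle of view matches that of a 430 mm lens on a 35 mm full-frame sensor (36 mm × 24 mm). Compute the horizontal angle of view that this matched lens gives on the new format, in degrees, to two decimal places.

Equal vertical AOV ⇒ f₂ = f₁ · 13.61/24 = 430 × 0.56708 ≈ 243.8458 mm.
Horizontal AOV on the new format = 2·arctan(23.2 / (2 × 243.8458)) = 2·arctan(0.04757) ≈ 5.4471°.

5.45°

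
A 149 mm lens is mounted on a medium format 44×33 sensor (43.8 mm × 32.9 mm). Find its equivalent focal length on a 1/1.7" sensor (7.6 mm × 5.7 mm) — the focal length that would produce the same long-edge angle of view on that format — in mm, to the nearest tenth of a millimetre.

Equal angle of view means equal width/f ratio, so f₂ = f₁ · (width₂/width₁) = 149 × 7.6/43.8.
f₂ = 149 × 0.17352 ≈ 25.854 mm.

25.9 mm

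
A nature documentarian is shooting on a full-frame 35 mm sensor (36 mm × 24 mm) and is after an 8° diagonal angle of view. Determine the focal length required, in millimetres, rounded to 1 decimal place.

309.4 mm

Sensor diagonal = √(36² + 24²) = √1872.0000 ≈ 43.2666 mm.
From α = 2·arctan(d/2f) we get f = d / (2·tan(α/2)).
With d = 43.2666 mm and α/2 = 4°, tan(α/2) ≈ 0.06993, so f ≈ 43.2666 / 0.13985 ≈ 309.3707 mm.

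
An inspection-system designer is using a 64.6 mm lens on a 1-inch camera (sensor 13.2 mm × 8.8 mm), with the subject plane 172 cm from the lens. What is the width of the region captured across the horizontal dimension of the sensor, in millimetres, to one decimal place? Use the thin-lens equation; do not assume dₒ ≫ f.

338.3 mm

dₒ: 172 cm = 1720 mm.
Similar triangles through the lens centre give W/dₒ = w/dᵢ; with 1/f = 1/dₒ + 1/dᵢ this gives W = w·(dₒ − f)/f.
W = 13.2 mm × (1720 − 64.6) / 64.6 = 13.2 × 25.6254 ≈ 338.255 mm.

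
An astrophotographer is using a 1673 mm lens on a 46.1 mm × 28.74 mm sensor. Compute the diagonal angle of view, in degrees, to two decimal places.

Sensor diagonal = √(46.1² + 28.74²) = √2951.1976 ≈ 54.3249 mm.
Angle of view α = 2·arctan(d/2f) with d = 54.3249 mm and f = 1673 mm.
d/2f = 0.01624; arctan(0.01624) ≈ 0.9302°, so α ≈ 1.8603°.

1.86°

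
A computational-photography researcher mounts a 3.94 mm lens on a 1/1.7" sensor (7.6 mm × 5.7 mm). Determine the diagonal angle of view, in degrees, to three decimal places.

100.650°

Sensor diagonal = √(7.6² + 5.7²) = √90.2500 ≈ 9.5000 mm.
Angle of view α = 2·arctan(d/2f) with d = 9.5000 mm and f = 3.94 mm.
d/2f = 1.20558; arctan(1.20558) ≈ 50.3252°, so α ≈ 100.6504°.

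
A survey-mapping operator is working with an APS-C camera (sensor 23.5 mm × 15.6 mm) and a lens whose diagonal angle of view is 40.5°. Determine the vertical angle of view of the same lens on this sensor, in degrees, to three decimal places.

23.064°

Sensor diagonal = √(23.5² + 15.6²) = √795.6100 ≈ 28.2066 mm.
From the diagonal AOV: f = 28.2066 / (2·tan(20.25°)) = 28.2066 / 0.73784 ≈ 38.2286 mm.
Vertical AOV = 2·arctan(15.6 / (2 × 38.2286)) = 2·arctan(0.20404) ≈ 23.0642°.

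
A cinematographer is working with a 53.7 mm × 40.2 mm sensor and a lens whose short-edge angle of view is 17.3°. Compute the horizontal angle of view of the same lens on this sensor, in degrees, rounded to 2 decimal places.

From the short-edge AOV: f = 40.2 / (2·tan(8.65°)) = 40.2 / 0.30426 ≈ 132.1251 mm.
Horizontal AOV = 2·arctan(53.7 / (2 × 132.1251)) = 2·arctan(0.20322) ≈ 22.9740°.

22.97°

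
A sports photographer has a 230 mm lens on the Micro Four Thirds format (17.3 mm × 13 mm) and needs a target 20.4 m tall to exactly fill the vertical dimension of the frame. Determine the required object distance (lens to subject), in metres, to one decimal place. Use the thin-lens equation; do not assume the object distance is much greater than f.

W: 20.4 m = 20400 mm.
Magnification m = h/W = dᵢ/dₒ; combined with 1/f = 1/dₒ + 1/dᵢ this gives dₒ = f·(1 + W/h).
dₒ = 230 mm × (1 + 20400/13) = 230 × 1570.2308 ≈ 361153.077 mm = 361.153 m.

361.2 m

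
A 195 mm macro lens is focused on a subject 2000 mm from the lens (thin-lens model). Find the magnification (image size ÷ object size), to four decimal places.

Thin lens: 1/f = 1/dₒ + 1/dᵢ → 1/dᵢ = 1/195 − 1/2000 = 0.0046282 mm⁻¹, so dᵢ ≈ 216.0665 mm.
Magnification m = dᵢ/dₒ = 216.0665/2000 ≈ 0.10803.

0.1080×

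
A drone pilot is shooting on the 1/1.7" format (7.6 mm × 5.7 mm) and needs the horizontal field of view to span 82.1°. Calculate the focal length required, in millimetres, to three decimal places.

From α = 2·arctan(w/2f) we get f = w / (2·tan(α/2)).
With w = 7.6 mm and α/2 = 41.05°, tan(α/2) ≈ 0.87082, so f ≈ 7.6 / 1.74164 ≈ 4.3637 mm.

4.364 mm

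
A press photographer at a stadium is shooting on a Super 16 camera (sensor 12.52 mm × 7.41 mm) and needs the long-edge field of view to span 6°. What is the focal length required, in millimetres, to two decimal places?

From α = 2·arctan(w/2f) we get f = w / (2·tan(α/2)).
With w = 12.52 mm and α/2 = 3°, tan(α/2) ≈ 0.05241, so f ≈ 12.52 / 0.10482 ≈ 119.4479 mm.

119.45 mm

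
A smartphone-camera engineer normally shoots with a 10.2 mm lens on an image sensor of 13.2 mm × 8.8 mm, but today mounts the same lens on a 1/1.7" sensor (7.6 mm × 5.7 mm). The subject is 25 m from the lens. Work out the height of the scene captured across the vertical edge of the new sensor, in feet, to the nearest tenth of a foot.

The focal length stays 10.2 mm; the relevant sensor dimension is now h = 5.7 mm. Object distance dₒ = 25 m = 25000 mm.
Thin-lens field height W = h·(dₒ − f)/f = 5.7 × (25000 − 10.2)/10.2 ≈ 13964.888 mm = 13964.888/304.8 ft = 45.8166 ft.

45.8 ft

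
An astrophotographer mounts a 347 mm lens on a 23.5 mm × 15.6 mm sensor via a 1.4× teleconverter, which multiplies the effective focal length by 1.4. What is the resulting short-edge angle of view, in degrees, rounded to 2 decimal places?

1.84°

Effective focal length f = 347 × 1.4 = 485.8 mm.
α = 2·arctan(15.6 / (2 × 485.8)) = 2·arctan(0.01606) ≈ 1.8397°.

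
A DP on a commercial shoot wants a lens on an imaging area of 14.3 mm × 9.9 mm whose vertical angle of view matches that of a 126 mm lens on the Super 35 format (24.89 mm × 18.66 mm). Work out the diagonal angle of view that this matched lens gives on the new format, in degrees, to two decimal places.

14.82°

Equal vertical AOV ⇒ f₂ = f₁ · 9.9/18.66 = 126 × 0.53055 ≈ 66.8489 mm.
Sensor diagonal = √(14.3² + 9.9²) = √302.5000 ≈ 17.3925 mm.
Diagonal AOV on the new format = 2·arctan(17.3925 / (2 × 66.8489)) = 2·arctan(0.13009) ≈ 14.8238°.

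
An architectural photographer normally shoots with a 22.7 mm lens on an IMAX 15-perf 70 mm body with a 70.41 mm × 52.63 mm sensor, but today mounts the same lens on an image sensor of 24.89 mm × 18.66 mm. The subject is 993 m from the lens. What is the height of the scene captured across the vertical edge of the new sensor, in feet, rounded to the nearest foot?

2678 ft

The focal length stays 22.7 mm; the relevant sensor dimension is now h = 18.66 mm. Object distance dₒ = 993 m = 993000 mm.
Thin-lens field height W = h·(dₒ − f)/f = 18.66 × (993000 − 22.7)/22.7 ≈ 816253.587 mm = 816253.587/304.8 ft = 2678 ft.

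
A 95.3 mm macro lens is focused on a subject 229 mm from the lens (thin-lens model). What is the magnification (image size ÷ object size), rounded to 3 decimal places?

Thin lens: 1/f = 1/dₒ + 1/dᵢ → 1/dᵢ = 1/95.3 − 1/229 = 0.0061264 mm⁻¹, so dᵢ ≈ 163.2289 mm.
Magnification m = dᵢ/dₒ = 163.2289/229 ≈ 0.71279.

0.713×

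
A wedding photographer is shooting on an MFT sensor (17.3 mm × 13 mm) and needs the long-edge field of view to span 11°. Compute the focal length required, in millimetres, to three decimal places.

89.834 mm

From α = 2·arctan(w/2f) we get f = w / (2·tan(α/2)).
With w = 17.3 mm and α/2 = 5.5°, tan(α/2) ≈ 0.09629, so f ≈ 17.3 / 0.19258 ≈ 89.8337 mm.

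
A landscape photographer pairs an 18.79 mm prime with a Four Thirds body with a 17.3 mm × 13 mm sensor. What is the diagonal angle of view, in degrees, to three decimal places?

Sensor diagonal = √(17.3² + 13²) = √468.2900 ≈ 21.6400 mm.
Angle of view α = 2·arctan(d/2f) with d = 21.6400 mm and f = 18.79 mm.
d/2f = 0.57584; arctan(0.57584) ≈ 29.9350°, so α ≈ 59.8700°.

59.870°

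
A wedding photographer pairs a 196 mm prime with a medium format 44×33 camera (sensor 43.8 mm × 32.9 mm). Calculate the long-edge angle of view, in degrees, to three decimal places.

Angle of view α = 2·arctan(w/2f) with w = 43.8 mm and f = 196 mm.
w/2f = 0.11173; arctan(0.11173) ≈ 6.3755°, so α ≈ 12.7510°.

12.751°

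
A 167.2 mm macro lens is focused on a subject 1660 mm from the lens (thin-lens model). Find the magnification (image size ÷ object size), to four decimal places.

0.1120×

Thin lens: 1/f = 1/dₒ + 1/dᵢ → 1/dᵢ = 1/167.2 − 1/1660 = 0.0053785 mm⁻¹, so dᵢ ≈ 185.9271 mm.
Magnification m = dᵢ/dₒ = 185.9271/1660 ≈ 0.11200.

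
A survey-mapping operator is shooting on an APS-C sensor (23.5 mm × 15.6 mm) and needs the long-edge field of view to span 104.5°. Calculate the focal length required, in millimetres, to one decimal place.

9.1 mm

From α = 2·arctan(w/2f) we get f = w / (2·tan(α/2)).
With w = 23.5 mm and α/2 = 52.25°, tan(α/2) ≈ 1.29152, so f ≈ 23.5 / 2.58304 ≈ 9.0978 mm.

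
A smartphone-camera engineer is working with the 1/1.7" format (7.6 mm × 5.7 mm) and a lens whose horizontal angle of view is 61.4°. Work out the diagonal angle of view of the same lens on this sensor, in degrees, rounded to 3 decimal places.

From the horizontal AOV: f = 7.6 / (2·tan(30.7°)) = 7.6 / 1.18751 ≈ 6.3999 mm.
Sensor diagonal = √(7.6² + 5.7²) = √90.2500 ≈ 9.5000 mm.
Diagonal AOV = 2·arctan(9.5000 / (2 × 6.3999)) = 2·arctan(0.74220) ≈ 73.1653°.

73.165°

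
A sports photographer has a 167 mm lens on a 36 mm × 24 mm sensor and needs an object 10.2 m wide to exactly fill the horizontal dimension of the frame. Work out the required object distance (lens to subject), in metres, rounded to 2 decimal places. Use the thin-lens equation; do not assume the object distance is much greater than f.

47.48 m

W: 10.2 m = 10200 mm.
Magnification m = w/W = dᵢ/dₒ; combined with 1/f = 1/dₒ + 1/dᵢ this gives dₒ = f·(1 + W/w).
dₒ = 167 mm × (1 + 10200/36) = 167 × 284.3333 ≈ 47483.667 mm = 47.4837 m.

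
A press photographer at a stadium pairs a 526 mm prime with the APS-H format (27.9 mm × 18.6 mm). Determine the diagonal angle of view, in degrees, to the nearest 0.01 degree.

Sensor diagonal = √(27.9² + 18.6²) = √1124.3700 ≈ 33.5316 mm.
Angle of view α = 2·arctan(d/2f) with d = 33.5316 mm and f = 526 mm.
d/2f = 0.03187; arctan(0.03187) ≈ 1.8256°, so α ≈ 3.6513°.

3.65°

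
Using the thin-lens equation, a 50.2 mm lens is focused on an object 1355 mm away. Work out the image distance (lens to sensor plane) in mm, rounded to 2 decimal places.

52.13 mm

1/dᵢ = 1/f − 1/dₒ = 1/50.2 − 1/1355 = 0.0191823 mm⁻¹.
dᵢ = 1/0.0191823 ≈ 52.1314 mm.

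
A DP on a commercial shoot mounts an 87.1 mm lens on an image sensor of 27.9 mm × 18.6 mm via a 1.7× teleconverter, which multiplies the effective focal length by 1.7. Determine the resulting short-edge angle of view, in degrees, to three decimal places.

Effective focal length f = 87.1 × 1.7 = 148.07 mm.
α = 2·arctan(18.6 / (2 × 148.07)) = 2·arctan(0.06281) ≈ 7.1878°.

7.188°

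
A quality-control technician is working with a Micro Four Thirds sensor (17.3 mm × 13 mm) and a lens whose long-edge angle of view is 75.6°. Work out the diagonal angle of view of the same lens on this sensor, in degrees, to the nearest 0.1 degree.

88.3°

From the long-edge AOV: f = 17.3 / (2·tan(37.8°)) = 17.3 / 1.55136 ≈ 11.1515 mm.
Sensor diagonal = √(17.3² + 13²) = √468.2900 ≈ 21.6400 mm.
Diagonal AOV = 2·arctan(21.6400 / (2 × 11.1515)) = 2·arctan(0.97027) ≈ 88.2712°.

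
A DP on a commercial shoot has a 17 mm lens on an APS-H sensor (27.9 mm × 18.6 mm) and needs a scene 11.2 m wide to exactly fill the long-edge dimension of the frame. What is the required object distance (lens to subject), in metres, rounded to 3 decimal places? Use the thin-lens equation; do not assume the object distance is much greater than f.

W: 11.2 m = 11200 mm.
Magnification m = w/W = dᵢ/dₒ; combined with 1/f = 1/dₒ + 1/dᵢ this gives dₒ = f·(1 + W/w).
dₒ = 17 mm × (1 + 11200/27.9) = 17 × 402.4337 ≈ 6841.373 mm = 6.84137 m.

6.841 m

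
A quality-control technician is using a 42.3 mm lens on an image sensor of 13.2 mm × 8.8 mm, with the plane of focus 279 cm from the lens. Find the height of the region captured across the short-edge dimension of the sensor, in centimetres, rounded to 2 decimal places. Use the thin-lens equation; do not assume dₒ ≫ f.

57.16 cm

dₒ: 279 cm = 2790 mm.
Similar triangles through the lens centre give W/dₒ = h/dᵢ; with 1/f = 1/dₒ + 1/dᵢ this gives W = h·(dₒ − f)/f.
W = 8.8 mm × (2790 − 42.3) / 42.3 = 8.8 × 64.9574 ≈ 571.626 mm = 57.1626 cm.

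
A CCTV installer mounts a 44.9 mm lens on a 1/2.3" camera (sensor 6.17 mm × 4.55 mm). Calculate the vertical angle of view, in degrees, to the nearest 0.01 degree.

Angle of view α = 2·arctan(h/2f) with h = 4.55 mm and f = 44.9 mm.
h/2f = 0.05067; arctan(0.05067) ≈ 2.9006°, so α ≈ 5.8012°.

5.80°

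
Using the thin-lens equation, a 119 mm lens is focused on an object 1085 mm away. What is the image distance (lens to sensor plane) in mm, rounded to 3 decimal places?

133.659 mm

1/dᵢ = 1/f − 1/dₒ = 1/119 − 1/1085 = 0.0074817 mm⁻¹.
dᵢ = 1/0.0074817 ≈ 133.6594 mm.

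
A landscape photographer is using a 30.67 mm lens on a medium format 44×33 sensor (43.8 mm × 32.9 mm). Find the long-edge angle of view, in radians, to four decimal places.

1.2402 rad

Angle of view α = 2·arctan(w/2f) with w = 43.8 mm and f = 30.67 mm.
w/2f = 0.71405; arctan(0.71405) ≈ 0.6201 rad, so α ≈ 1.2402 rad.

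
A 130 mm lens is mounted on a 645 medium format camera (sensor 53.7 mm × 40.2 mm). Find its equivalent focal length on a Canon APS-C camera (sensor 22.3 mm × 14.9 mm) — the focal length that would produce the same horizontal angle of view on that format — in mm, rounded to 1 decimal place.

54.0 mm

Equal angle of view means equal width/f ratio, so f₂ = f₁ · (width₂/width₁) = 130 × 22.3/53.7.
f₂ = 130 × 0.41527 ≈ 53.985 mm.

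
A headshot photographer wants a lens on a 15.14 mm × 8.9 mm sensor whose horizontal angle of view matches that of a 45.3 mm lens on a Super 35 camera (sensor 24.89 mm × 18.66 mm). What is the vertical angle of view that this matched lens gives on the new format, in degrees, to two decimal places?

18.35°

Equal horizontal AOV ⇒ f₂ = f₁ · 15.14/24.89 = 45.3 × 0.60828 ≈ 27.5549 mm.
Vertical AOV on the new format = 2·arctan(8.9 / (2 × 27.5549)) = 2·arctan(0.16150) ≈ 18.3476°.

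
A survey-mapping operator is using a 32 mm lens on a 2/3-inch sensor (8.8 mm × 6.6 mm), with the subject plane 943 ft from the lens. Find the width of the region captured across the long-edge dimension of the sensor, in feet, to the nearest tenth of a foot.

259.3 ft

dₒ: 943 ft × 304.8 mm/ft = 287426.39 mm.
Similar triangles through the lens centre give W/dₒ = w/dᵢ; with 1/f = 1/dₒ + 1/dᵢ this gives W = w·(dₒ − f)/f.
W = 8.8 mm × (287426 − 32) / 32 = 8.8 × 8981.0747 ≈ 79033.457 mm = 79033.457/304.8 ft = 259.296 ft.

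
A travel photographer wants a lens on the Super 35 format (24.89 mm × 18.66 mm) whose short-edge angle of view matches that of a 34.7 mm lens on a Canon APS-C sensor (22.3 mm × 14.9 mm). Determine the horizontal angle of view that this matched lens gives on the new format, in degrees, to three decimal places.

Equal short-edge AOV ⇒ f₂ = f₁ · 18.66/14.9 = 34.7 × 1.25235 ≈ 43.4565 mm.
Horizontal AOV on the new format = 2·arctan(24.89 / (2 × 43.4565)) = 2·arctan(0.28638) ≈ 31.9611°.

31.961°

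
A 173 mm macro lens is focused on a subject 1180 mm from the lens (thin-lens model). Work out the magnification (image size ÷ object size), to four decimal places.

Thin lens: 1/f = 1/dₒ + 1/dᵢ → 1/dᵢ = 1/173 − 1/1180 = 0.0049329 mm⁻¹, so dᵢ ≈ 202.7210 mm.
Magnification m = dᵢ/dₒ = 202.7210/1180 ≈ 0.17180.

0.1718×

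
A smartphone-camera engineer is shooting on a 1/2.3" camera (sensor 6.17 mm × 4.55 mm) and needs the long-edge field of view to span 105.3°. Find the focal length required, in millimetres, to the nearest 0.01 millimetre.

From α = 2·arctan(w/2f) we get f = w / (2·tan(α/2)).
With w = 6.17 mm and α/2 = 52.65°, tan(α/2) ≈ 1.31031, so f ≈ 6.17 / 2.62063 ≈ 2.3544 mm.

2.35 mm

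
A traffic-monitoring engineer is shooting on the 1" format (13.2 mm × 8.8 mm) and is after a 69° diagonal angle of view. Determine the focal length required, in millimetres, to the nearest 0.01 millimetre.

11.54 mm

Sensor diagonal = √(13.2² + 8.8²) = √251.6800 ≈ 15.8644 mm.
From α = 2·arctan(d/2f) we get f = d / (2·tan(α/2)).
With d = 15.8644 mm and α/2 = 34.5°, tan(α/2) ≈ 0.68728, so f ≈ 15.8644 / 1.37456 ≈ 11.5414 mm.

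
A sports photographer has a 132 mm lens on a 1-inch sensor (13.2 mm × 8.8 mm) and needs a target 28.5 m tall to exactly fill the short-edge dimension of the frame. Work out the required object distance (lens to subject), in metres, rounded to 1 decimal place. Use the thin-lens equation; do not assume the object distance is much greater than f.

427.6 m

W: 28.5 m = 28500 mm.
Magnification m = h/W = dᵢ/dₒ; combined with 1/f = 1/dₒ + 1/dᵢ this gives dₒ = f·(1 + W/h).
dₒ = 132 mm × (1 + 28500/8.8) = 132 × 3239.6364 ≈ 427632.000 mm = 427.632 m.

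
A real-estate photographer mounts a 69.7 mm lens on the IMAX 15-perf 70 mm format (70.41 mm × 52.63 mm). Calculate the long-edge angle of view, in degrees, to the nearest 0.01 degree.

53.60°

Angle of view α = 2·arctan(w/2f) with w = 70.41 mm and f = 69.7 mm.
w/2f = 0.50509; arctan(0.50509) ≈ 26.7980°, so α ≈ 53.5961°.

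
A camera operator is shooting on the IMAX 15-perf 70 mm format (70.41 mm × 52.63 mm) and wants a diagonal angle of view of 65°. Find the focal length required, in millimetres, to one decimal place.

69.0 mm

Sensor diagonal = √(70.41² + 52.63²) = √7727.4850 ≈ 87.9061 mm.
From α = 2·arctan(d/2f) we get f = d / (2·tan(α/2)).
With d = 87.9061 mm and α/2 = 32.5°, tan(α/2) ≈ 0.63707, so f ≈ 87.9061 / 1.27414 ≈ 68.9925 mm.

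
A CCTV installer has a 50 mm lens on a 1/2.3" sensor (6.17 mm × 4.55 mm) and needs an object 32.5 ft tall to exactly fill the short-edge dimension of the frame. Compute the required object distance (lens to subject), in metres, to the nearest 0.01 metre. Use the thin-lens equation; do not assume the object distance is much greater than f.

108.91 m

W: 32.5 ft × 304.8 mm/ft = 9906.00 mm.
Magnification m = h/W = dᵢ/dₒ; combined with 1/f = 1/dₒ + 1/dᵢ this gives dₒ = f·(1 + W/h).
dₒ = 50 mm × (1 + 9906/4.55) = 50 × 2178.1428 ≈ 108907.139 mm = 108.907 m.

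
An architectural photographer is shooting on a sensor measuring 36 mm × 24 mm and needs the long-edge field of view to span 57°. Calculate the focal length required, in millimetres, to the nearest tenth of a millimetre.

33.2 mm

From α = 2·arctan(w/2f) we get f = w / (2·tan(α/2)).
With w = 36 mm and α/2 = 28.5°, tan(α/2) ≈ 0.54296, so f ≈ 36 / 1.08591 ≈ 33.1519 mm.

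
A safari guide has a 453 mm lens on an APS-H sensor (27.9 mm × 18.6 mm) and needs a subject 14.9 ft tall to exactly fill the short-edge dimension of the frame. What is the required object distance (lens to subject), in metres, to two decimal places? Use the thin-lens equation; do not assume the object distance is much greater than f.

111.06 m

W: 14.9 ft × 304.8 mm/ft = 4541.52 mm.
Magnification m = h/W = dᵢ/dₒ; combined with 1/f = 1/dₒ + 1/dᵢ this gives dₒ = f·(1 + W/h).
dₒ = 453 mm × (1 + 4541.52/18.6) = 453 × 245.1677 ≈ 111060.984 mm = 111.061 m.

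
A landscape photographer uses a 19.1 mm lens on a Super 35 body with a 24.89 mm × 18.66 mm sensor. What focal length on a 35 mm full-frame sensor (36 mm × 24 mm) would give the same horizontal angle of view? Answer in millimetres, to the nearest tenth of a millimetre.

27.6 mm

Equal angle of view means equal width/f ratio, so f₂ = f₁ · (width₂/width₁) = 19.1 × 36/24.89.
f₂ = 19.1 × 1.44636 ≈ 27.626 mm.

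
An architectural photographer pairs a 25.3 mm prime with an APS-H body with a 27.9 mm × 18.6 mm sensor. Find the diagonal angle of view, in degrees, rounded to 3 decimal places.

Sensor diagonal = √(27.9² + 18.6²) = √1124.3700 ≈ 33.5316 mm.
Angle of view α = 2·arctan(d/2f) with d = 33.5316 mm and f = 25.3 mm.
d/2f = 0.66268; arctan(0.66268) ≈ 33.5317°, so α ≈ 67.0633°.

67.063°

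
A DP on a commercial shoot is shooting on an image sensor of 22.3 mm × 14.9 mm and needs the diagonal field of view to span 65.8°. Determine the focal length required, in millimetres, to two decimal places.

Sensor diagonal = √(22.3² + 14.9²) = √719.3000 ≈ 26.8198 mm.
From α = 2·arctan(d/2f) we get f = d / (2·tan(α/2)).
With d = 26.8198 mm and α/2 = 32.9°, tan(α/2) ≈ 0.64693, so f ≈ 26.8198 / 1.29386 ≈ 20.7285 mm.

20.73 mm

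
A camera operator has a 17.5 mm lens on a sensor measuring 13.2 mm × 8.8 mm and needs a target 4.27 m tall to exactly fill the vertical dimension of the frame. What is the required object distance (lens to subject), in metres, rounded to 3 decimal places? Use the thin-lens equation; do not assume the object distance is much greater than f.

W: 4.27 m = 4270 mm.
Magnification m = h/W = dᵢ/dₒ; combined with 1/f = 1/dₒ + 1/dᵢ this gives dₒ = f·(1 + W/h).
dₒ = 17.5 mm × (1 + 4270/8.8) = 17.5 × 486.2273 ≈ 8508.977 mm = 8.50898 m.

8.509 m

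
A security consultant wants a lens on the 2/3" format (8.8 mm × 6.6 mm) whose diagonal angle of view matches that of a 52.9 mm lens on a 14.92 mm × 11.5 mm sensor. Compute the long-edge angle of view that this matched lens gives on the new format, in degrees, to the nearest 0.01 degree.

Sensor diagonal = √(14.92² + 11.5²) = √354.8564 ≈ 18.8376 mm.
Sensor diagonal = √(8.8² + 6.6²) = √121.0000 ≈ 11.0000 mm.
Equal diagonal AOV ⇒ f₂ = f₁ · 11.0000/18.8376 = 52.9 × 0.58394 ≈ 30.8903 mm.
Long-edge AOV on the new format = 2·arctan(8.8 / (2 × 30.8903)) = 2·arctan(0.14244) ≈ 16.2133°.

16.21°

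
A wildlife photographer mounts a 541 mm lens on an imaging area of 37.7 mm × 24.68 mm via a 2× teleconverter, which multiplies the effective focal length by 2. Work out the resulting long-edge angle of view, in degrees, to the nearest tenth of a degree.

2.0°

Effective focal length f = 541 × 2 = 1082 mm.
α = 2·arctan(37.7 / (2 × 1082)) = 2·arctan(0.01742) ≈ 1.9961°.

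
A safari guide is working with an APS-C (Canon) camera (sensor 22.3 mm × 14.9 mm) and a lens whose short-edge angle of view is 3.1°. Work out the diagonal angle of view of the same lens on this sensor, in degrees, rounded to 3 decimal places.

From the short-edge AOV: f = 14.9 / (2·tan(1.55°)) = 14.9 / 0.05412 ≈ 275.3222 mm.
Sensor diagonal = √(22.3² + 14.9²) = √719.3000 ≈ 26.8198 mm.
Diagonal AOV = 2·arctan(26.8198 / (2 × 275.3222)) = 2·arctan(0.04871) ≈ 5.5769°.

5.577°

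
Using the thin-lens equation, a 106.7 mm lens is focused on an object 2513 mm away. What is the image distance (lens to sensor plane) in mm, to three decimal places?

1/dᵢ = 1/f − 1/dₒ = 1/106.7 − 1/2513 = 0.0089741 mm⁻¹.
dᵢ = 1/0.0089741 ≈ 111.4313 mm.

111.431 mm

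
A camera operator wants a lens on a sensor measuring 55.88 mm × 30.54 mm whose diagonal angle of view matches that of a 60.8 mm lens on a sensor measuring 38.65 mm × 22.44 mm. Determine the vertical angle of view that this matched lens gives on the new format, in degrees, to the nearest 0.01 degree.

19.99°

Sensor diagonal = √(38.65² + 22.44²) = √1997.3761 ≈ 44.6920 mm.
Sensor diagonal = √(55.88² + 30.54²) = √4055.2660 ≈ 63.6810 mm.
Equal diagonal AOV ⇒ f₂ = f₁ · 63.6810/44.6920 = 60.8 × 1.42488 ≈ 86.6330 mm.
Vertical AOV on the new format = 2·arctan(30.54 / (2 × 86.6330)) = 2·arctan(0.17626) ≈ 19.9926°.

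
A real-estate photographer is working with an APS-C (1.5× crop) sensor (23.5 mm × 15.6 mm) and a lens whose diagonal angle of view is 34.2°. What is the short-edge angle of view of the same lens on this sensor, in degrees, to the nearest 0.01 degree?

Sensor diagonal = √(23.5² + 15.6²) = √795.6100 ≈ 28.2066 mm.
From the diagonal AOV: f = 28.2066 / (2·tan(17.1°)) = 28.2066 / 0.61528 ≈ 45.8434 mm.
Short-edge AOV = 2·arctan(15.6 / (2 × 45.8434)) = 2·arctan(0.17014) ≈ 19.3122°.

19.31°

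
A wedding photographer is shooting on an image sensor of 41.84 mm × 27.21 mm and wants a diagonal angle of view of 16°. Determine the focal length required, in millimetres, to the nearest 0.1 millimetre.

177.6 mm

Sensor diagonal = √(41.84² + 27.21²) = √2490.9697 ≈ 49.9096 mm.
From α = 2·arctan(d/2f) we get f = d / (2·tan(α/2)).
With d = 49.9096 mm and α/2 = 8°, tan(α/2) ≈ 0.14054, so f ≈ 49.9096 / 0.28108 ≈ 177.5627 mm.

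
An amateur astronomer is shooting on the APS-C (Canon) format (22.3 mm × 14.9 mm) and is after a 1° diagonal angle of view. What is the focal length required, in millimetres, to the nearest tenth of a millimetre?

Sensor diagonal = √(22.3² + 14.9²) = √719.3000 ≈ 26.8198 mm.
From α = 2·arctan(d/2f) we get f = d / (2·tan(α/2)).
With d = 26.8198 mm and α/2 = 0.5°, tan(α/2) ≈ 0.00873, so f ≈ 26.8198 / 0.01745 ≈ 1536.6206 mm.

1536.6 mm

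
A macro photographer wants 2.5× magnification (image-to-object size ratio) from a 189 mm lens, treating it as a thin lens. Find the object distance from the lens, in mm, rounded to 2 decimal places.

With m = dᵢ/dₒ and 1/f = 1/dₒ + 1/dᵢ, substituting dᵢ = m·dₒ gives 1/f = (1 + 1/m)/dₒ, hence dₒ = f·(1 + 1/m).
dₒ = 189 × (1 + 1/2.5) = 189 × 1.40000 ≈ 264.600 mm.

264.60 mm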